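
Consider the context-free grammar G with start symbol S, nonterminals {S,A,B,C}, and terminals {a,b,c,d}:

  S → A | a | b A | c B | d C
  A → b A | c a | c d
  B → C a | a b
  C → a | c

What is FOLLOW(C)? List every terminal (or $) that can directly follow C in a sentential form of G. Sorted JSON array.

Compute FIRST by fixpoint:
iter 1:
  A via A→b A: +{b}
  A via A→c a: +{c}
  B via B→a b: +{a}
  C via C→a: +{a}
  C via C→c: +{c}
  S via S→A: +{b,c}
  S via S→a: +{a}
  S via S→d C: +{d}
  FIRST(S)={a,b,c,d}  FIRST(A)={b,c}  FIRST(B)={a}  FIRST(C)={a,c}
iter 2:
  B via B→C a: +{c}
  FIRST(S)={a,b,c,d}  FIRST(A)={b,c}  FIRST(B)={a,c}  FIRST(C)={a,c}
iter 3: (stable)
  FIRST(S)={a,b,c,d}  FIRST(A)={b,c}  FIRST(B)={a,c}  FIRST(C)={a,c}

Compute FOLLOW by fixpoint:
seed FOLLOW(S) with $
round 1:
  B→C a: FOLLOW(C) ⊇ FIRST(a) = {a}; new: +{a}
  S→A: FOLLOW(A) ⊇ FOLLOW(S) ⊇ {$}; new: +{$}
  S→c B: FOLLOW(B) ⊇ FOLLOW(S) ⊇ {$}; new: +{$}
  S→d C: FOLLOW(C) ⊇ FOLLOW(S) ⊇ {$}; new: +{$}
  FOLLOW(S)={$}  FOLLOW(A)={$}  FOLLOW(B)={$}  FOLLOW(C)={$,a}
round 2: done
  FOLLOW(S)={$}  FOLLOW(A)={$}  FOLLOW(B)={$}  FOLLOW(C)={$,a}

FOLLOW(C) = ["$", "a"]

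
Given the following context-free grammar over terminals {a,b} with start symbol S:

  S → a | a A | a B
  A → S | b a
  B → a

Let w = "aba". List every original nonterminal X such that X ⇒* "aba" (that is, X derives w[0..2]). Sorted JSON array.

CNF form of G:
  S -> T0 A | T0 B | a
  A -> T0 A | T0 B | T1 T0 | a
  B -> a
  T0 -> a
  T1 -> b

Fill CYK table bottom-up — only the sub-triangle for w[0..2]:
  T[0,0] 'a' = {A,B,S,T0}  orig:{A,B,S}
  T[1,1] 'b' = {T1}  orig:{}
  T[2,2] 'a' = {A,B,S,T0}  orig:{A,B,S}
  T[0,1] 'ab' = ∅
  T[1,2] 'ba' = {A}
  T[0,2] 'aba' = {A,S}

Original NTs in T[0,2] deriving "aba": ["A", "S"]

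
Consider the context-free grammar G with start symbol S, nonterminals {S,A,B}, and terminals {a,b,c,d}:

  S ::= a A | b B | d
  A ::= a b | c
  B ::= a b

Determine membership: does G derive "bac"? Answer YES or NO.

Convert to CNF:
  S -> T0 A | T1 B | d
  A -> T0 T1 | c
  B -> T0 T1
  T0 -> a
  T1 -> b

CYK fill:
  [0..0]={T1}  "b"  orig:{}
  [1..1]={T0}  "a"  orig:{}
  [2..2]={A}  "c"
  [0..1]=∅  "ba"
  [1..2]={S}  "ac"
  [0..2]=∅  "bac"

S ∉ T[0,2] ⇒ NO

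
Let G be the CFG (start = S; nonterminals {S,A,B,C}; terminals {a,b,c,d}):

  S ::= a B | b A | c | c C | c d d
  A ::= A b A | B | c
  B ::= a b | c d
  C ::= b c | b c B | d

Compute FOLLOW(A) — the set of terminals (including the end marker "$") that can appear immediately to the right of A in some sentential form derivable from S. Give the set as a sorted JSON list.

FIRST sets, iterate to fixpoint:
iter 1:
  A via A→c: +{c}
  B via B→a b: +{a}
  B via B→c d: +{c}
  C via C→b c: +{b}
  C via C→d: +{d}
  S via S→a B: +{a}
  S via S→b A: +{b}
  S via S→c: +{c}
  FIRST[S]={a,b,c}  FIRST[A]={c}  FIRST[B]={a,c}  FIRST[C]={b,d}
iter 2:
  A via A→B: +{a}
  FIRST[S]={a,b,c}  FIRST[A]={a,c}  FIRST[B]={a,c}  FIRST[C]={b,d}
iter 3: — fixpoint
  FIRST[S]={a,b,c}  FIRST[A]={a,c}  FIRST[B]={a,c}  FIRST[C]={b,d}

FOLLOW iteration:
seed FOLLOW(S) with $
round 1:
  A→A b A: FOLLOW(A) ⊇ FIRST(b) = {b}; new: +{b}
  A→B: FOLLOW(B) ⊇ FOLLOW(A) ⊇ {b}; new: +{b}
  S→a B: FOLLOW(B) ⊇ FOLLOW(S) ⊇ {$}; new: +{$}
  S→b A: FOLLOW(A) ⊇ FOLLOW(S) ⊇ {$}; new: +{$}
  S→c C: FOLLOW(C) ⊇ FOLLOW(S) ⊇ {$}; new: +{$}
  FOLLOW(S)={$}  FOLLOW(A)={$,b}  FOLLOW(B)={$,b}  FOLLOW(C)={$}
round 2: (stable)
  FOLLOW(S)={$}  FOLLOW(A)={$,b}  FOLLOW(B)={$,b}  FOLLOW(C)={$}

FOLLOW(A) = ["$", "b"]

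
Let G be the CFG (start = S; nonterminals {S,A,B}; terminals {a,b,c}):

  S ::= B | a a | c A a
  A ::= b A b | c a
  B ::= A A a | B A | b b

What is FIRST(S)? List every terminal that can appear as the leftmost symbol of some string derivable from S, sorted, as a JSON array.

Compute FIRST by fixpoint:
pass 1:
  A via A→b A b: +{b}
  A via A→c a: +{c}
  B via B→A A a: +{b,c}
  S via S→B: +{b,c}
  S via S→a a: +{a}
  FIRST[S]={a,b,c}  FIRST[A]={b,c}  FIRST[B]={b,c}
pass 2: (stable)
  FIRST[S]={a,b,c}  FIRST[A]={b,c}  FIRST[B]={b,c}

FIRST(S) = ["a", "b", "c"]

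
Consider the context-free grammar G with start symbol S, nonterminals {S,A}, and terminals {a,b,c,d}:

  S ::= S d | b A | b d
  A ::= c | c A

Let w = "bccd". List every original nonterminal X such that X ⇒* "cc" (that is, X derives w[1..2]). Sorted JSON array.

Convert to CNF:
  S -> S T1 | T2 A | T2 T1
  A -> T0 A | c
  T0 -> c
  T1 -> d
  T2 -> b

Fill CYK table bottom-up — only the sub-triangle for w[1..2]:
  cell(1,1) c: {A,T0}  orig:{A}
  cell(2,2) c: {A,T0}  orig:{A}
  cell(1,2) cc: {A}

Original NTs in T[1,2] deriving "cc": ["A"]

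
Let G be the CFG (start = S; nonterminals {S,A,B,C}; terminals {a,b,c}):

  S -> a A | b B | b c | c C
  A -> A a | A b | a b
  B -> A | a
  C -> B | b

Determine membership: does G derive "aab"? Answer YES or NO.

Convert to CNF:
  S -> T0 A | T1 B | T1 T2 | T2 C
  A -> A T0 | A T1 | T0 T1
  B -> A T0 | A T1 | T0 T1 | a
  C -> A T0 | A T1 | T0 T1 | a | b
  T0 -> a
  T1 -> b
  T2 -> c

CYK fill:
  T[0,0] 'a' = {B,C,T0}  orig:{B,C}
  T[1,1] 'a' = {B,C,T0}  orig:{B,C}
  T[2,2] 'b' = {C,T1}  orig:{C}
  T[0,1] 'aa' = ∅
  T[1,2] 'ab' = {A,B,C}
  T[0,2] 'aab' = {S}

S ∈ T[0,2] ⇒ YES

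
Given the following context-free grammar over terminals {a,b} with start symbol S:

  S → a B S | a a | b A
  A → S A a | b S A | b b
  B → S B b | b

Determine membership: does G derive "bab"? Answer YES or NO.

CNF form of G:
  S -> T0 T0 | T0 X5 | T1 A
  A -> S X2 | T1 T1 | T1 X3
  B -> S X4 | b
  T0 -> a
  T1 -> b
  X2 -> A T0
  X3 -> S A
  X4 -> B T1
  X5 -> B S

Fill CYK table bottom-up:
  cell(0,0) b: {B,T1}  orig:{B}
  cell(1,1) a: {T0}  orig:{}
  cell(2,2) b: {B,T1}  orig:{B}
  cell(0,1) ba: ∅
  cell(1,2) ab: ∅
  cell(0,2) bab: ∅

S ∉ T[0,2] ⇒ NO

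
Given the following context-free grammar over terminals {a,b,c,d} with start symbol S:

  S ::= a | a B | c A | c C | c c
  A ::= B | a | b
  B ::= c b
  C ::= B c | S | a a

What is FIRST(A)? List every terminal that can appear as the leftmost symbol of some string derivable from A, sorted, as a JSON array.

Compute FIRST by fixpoint:
iter 1:
  A via A→a: +{a}
  A via A→b: +{b}
  B via B→c b: +{c}
  C via C→B c: +{c}
  C via C→a a: +{a}
  S via S→a: +{a}
  S via S→c A: +{c}
  FIRST(S)={a,c}  FIRST(A)={a,b}  FIRST(B)={c}  FIRST(C)={a,c}
iter 2:
  A via A→B: +{c}
  FIRST(S)={a,c}  FIRST(A)={a,b,c}  FIRST(B)={c}  FIRST(C)={a,c}
iter 3: done
  FIRST(S)={a,c}  FIRST(A)={a,b,c}  FIRST(B)={c}  FIRST(C)={a,c}

FIRST(A) = ["a", "b", "c"]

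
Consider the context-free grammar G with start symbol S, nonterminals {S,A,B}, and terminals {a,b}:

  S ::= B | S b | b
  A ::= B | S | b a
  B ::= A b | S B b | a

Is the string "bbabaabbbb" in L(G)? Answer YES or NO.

CNF form of G:
  S -> A T0 | S T0 | S X4 | a | b
  A -> A T0 | S T0 | S X2 | T0 T1 | a | b
  B -> A T0 | S X3 | a
  T0 -> b
  T1 -> a
  X2 -> B T0
  X3 -> B T0
  X4 -> B T0

CYK fill:
  T[0,0] 'b' = {A,S,T0}  orig:{A,S}
  T[1,1] 'b' = {A,S,T0}  orig:{A,S}
  T[2,2] 'a' = {A,B,S,T1}  orig:{A,B,S}
  T[3,3] 'b' = {A,S,T0}  orig:{A,S}
  T[4,4] 'a' = {A,B,S,T1}  orig:{A,B,S}
  T[5,5] 'a' = {A,B,S,T1}  orig:{A,B,S}
  T[6,6] 'b' = {A,S,T0}  orig:{A,S}
  T[7,7] 'b' = {A,S,T0}  orig:{A,S}
  T[8,8] 'b' = {A,S,T0}  orig:{A,S}
  T[9,9] 'b' = {A,S,T0}  orig:{A,S}
  T[0,1] 'bb' = {A,B,S}
  T[1,2] 'ba' = {A}
  T[2,3] 'ab' = {A,B,S,X2,X3,X4}  orig:{A,B,S}
  T[3,4] 'ba' = {A}
  T[4,5] 'aa' = ∅
  T[5,6] 'ab' = {A,B,S,X2,X3,X4}  orig:{A,B,S}
  T[6,7] 'bb' = {A,B,S}
  T[7,8] 'bb' = {A,B,S}
  T[8,9] 'bb' = {A,B,S}
  T[0,2] 'bba' = ∅
  T[1,3] 'bab' = {A,B,S}
  T[2,4] 'aba' = ∅
  T[3,5] 'baa' = ∅
  T[4,6] 'aab' = {A,B,S}
  T[5,7] 'abb' = {A,B,S,X2,X3,X4}  orig:{A,B,S}
  T[6,8] 'bbb' = {A,B,S,X2,X3,X4}  orig:{A,B,S}
  T[7,9] 'bbb' = {A,B,S,X2,X3,X4}  orig:{A,B,S}
  T[0,3] 'bbab' = {A,B,S}
  T[1,4] 'baba' = ∅
  T[2,5] 'abaa' = ∅
  T[3,6] 'baab' = ∅
  T[4,7] 'aabb' = {A,B,S,X2,X3,X4}  orig:{A,B,S}
  T[5,8] 'abbb' = {A,B,S,X2,X3,X4}  orig:{A,B,S}
  T[6,9] 'bbbb' = {A,B,S,X2,X3,X4}  orig:{A,B,S}
  T[0,4] 'bbaba' = ∅
  T[1,5] 'babaa' = ∅
  T[2,6] 'abaab' = ∅
  T[3,7] 'baabb' = {A,B,S}
  T[4,8] 'aabbb' = {A,B,S,X2,X3,X4}  orig:{A,B,S}
  T[5,9] 'abbbb' = {A,B,S,X2,X3,X4}  orig:{A,B,S}
  T[0,5] 'bbabaa' = ∅
  T[1,6] 'babaab' = ∅
  T[2,7] 'abaabb' = {A,B,S}
  T[3,8] 'baabbb' = {A,B,S,X2,X3,X4}  orig:{A,B,S}
  T[4,9] 'aabbbb' = {A,B,S,X2,X3,X4}  orig:{A,B,S}
  T[0,6] 'bbabaab' = ∅
  T[1,7] 'babaabb' = {A,B,S}
  T[2,8] 'abaabbb' = {A,B,S,X2,X3,X4}  orig:{A,B,S}
  T[3,9] 'baabbbb' = {A,B,S,X2,X3,X4}  orig:{A,B,S}
  T[0,7] 'bbabaabb' = {A,B,S}
  T[1,8] 'babaabbb' = {A,B,S,X2,X3,X4}  orig:{A,B,S}
  T[2,9] 'abaabbbb' = {A,B,S,X2,X3,X4}  orig:{A,B,S}
  T[0,8] 'bbabaabbb' = {A,B,S,X2,X3,X4}  orig:{A,B,S}
  T[1,9] 'babaabbbb' = {A,B,S,X2,X3,X4}  orig:{A,B,S}
  T[0,9] 'bbabaabbbb' = {A,B,S,X2,X3,X4}  orig:{A,B,S}

S ∈ T[0,9] ⇒ YES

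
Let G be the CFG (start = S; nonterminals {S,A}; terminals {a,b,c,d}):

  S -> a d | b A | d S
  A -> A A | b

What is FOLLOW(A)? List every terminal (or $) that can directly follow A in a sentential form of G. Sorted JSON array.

FIRST sets, iterate to fixpoint:
iter 1:
  A via A→b: +{b}
  S via S→a d: +{a}
  S via S→b A: +{b}
  S via S→d S: +{d}
  S: {a,b,d}  A: {b}
iter 2: (no change)
  S: {a,b,d}  A: {b}

Compute FOLLOW by fixpoint:
FOLLOW(S) := {$}
round 1:
  A→A A: FOLLOW(A) ⊇ FIRST(A) = {b}; new: +{b}
  S→b A: FOLLOW(A) ⊇ FOLLOW(S) ⊇ {$}; new: +{$}
  FOLLOW(S)={$}  FOLLOW(A)={$,b}
round 2: done
  FOLLOW(S)={$}  FOLLOW(A)={$,b}

FOLLOW(A) = ["$", "b"]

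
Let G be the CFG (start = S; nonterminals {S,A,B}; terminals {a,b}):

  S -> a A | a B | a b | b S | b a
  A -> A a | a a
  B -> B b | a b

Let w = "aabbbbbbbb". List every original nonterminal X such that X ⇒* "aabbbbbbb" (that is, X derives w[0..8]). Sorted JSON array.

Convert to CNF:
  S -> T0 A | T0 B | T0 T1 | T1 S | T1 T0
  A -> A T0 | T0 T0
  B -> B T1 | T0 T1
  T0 -> a
  T1 -> b

CYK table (by increasing span) — only the sub-triangle for w[0..8]:
  cell(0,0) a: {T0}  orig:{}
  cell(1,1) a: {T0}  orig:{}
  cell(2,2) b: {T1}  orig:{}
  cell(3,3) b: {T1}  orig:{}
  cell(4,4) b: {T1}  orig:{}
  cell(5,5) b: {T1}  orig:{}
  cell(6,6) b: {T1}  orig:{}
  cell(7,7) b: {T1}  orig:{}
  cell(8,8) b: {T1}  orig:{}
  cell(0,1) aa: {A}
  cell(1,2) ab: {B,S}
  cell(2,3) bb: ∅
  cell(3,4) bb: ∅
  cell(4,5) bb: ∅
  cell(5,6) bb: ∅
  cell(6,7) bb: ∅
  cell(7,8) bb: ∅
  cell(0,2) aab: {S}
  cell(1,3) abb: {B}
  cell(2,4) bbb: ∅
  cell(3,5) bbb: ∅
  cell(4,6) bbb: ∅
  cell(5,7) bbb: ∅
  cell(6,8) bbb: ∅
  cell(0,3) aabb: {S}
  cell(1,4) abbb: {B}
  cell(2,5) bbbb: ∅
  cell(3,6) bbbb: ∅
  cell(4,7) bbbb: ∅
  cell(5,8) bbbb: ∅
  cell(0,4) aabbb: {S}
  cell(1,5) abbbb: {B}
  cell(2,6) bbbbb: ∅
  cell(3,7) bbbbb: ∅
  cell(4,8) bbbbb: ∅
  cell(0,5) aabbbb: {S}
  cell(1,6) abbbbb: {B}
  cell(2,7) bbbbbb: ∅
  cell(3,8) bbbbbb: ∅
  cell(0,6) aabbbbb: {S}
  cell(1,7) abbbbbb: {B}
  cell(2,8) bbbbbbb: ∅
  cell(0,7) aabbbbbb: {S}
  cell(1,8) abbbbbbb: {B}
  cell(0,8) aabbbbbbb: {S}

Original NTs in T[0,8] deriving "aabbbbbbb": ["S"]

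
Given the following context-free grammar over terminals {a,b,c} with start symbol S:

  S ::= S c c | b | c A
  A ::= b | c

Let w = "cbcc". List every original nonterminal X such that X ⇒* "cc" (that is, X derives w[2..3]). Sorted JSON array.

CNF form of G:
  S -> S X1 | T0 A | b
  A -> b | c
  T0 -> c
  X1 -> T0 T0

Fill CYK table bottom-up, restricted to cells inside w[2..3]:
  T[2,2] 'c' = {A,T0}  orig:{A}
  T[3,3] 'c' = {A,T0}  orig:{A}
  T[2,3] 'cc' = {S,X1}  orig:{S}

Original NTs in T[2,3] deriving "cc": ["S"]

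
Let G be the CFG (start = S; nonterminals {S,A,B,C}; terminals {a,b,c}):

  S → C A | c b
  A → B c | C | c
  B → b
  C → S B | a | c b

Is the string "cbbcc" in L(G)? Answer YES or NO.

CNF form of G:
  S -> C A | T0 T1
  A -> B T0 | S B | T0 T1 | a | c
  B -> b
  C -> S B | T0 T1 | a
  T0 -> c
  T1 -> b

CYK table (by increasing span):
  [0..0]={A,T0}  "c"  orig:{A}
  [1..1]={B,T1}  "b"  orig:{B}
  [2..2]={B,T1}  "b"  orig:{B}
  [3..3]={A,T0}  "c"  orig:{A}
  [4..4]={A,T0}  "c"  orig:{A}
  [0..1]={A,C,S}  "cb"
  [1..2]=∅  "bb"
  [2..3]={A}  "bc"
  [3..4]=∅  "cc"
  [0..2]={A,C}  "cbb"
  [1..3]=∅  "bbc"
  [2..4]=∅  "bcc"
  [0..3]={S}  "cbbc"
  [1..4]=∅  "bbcc"
  [0..4]=∅  "cbbcc"

S ∉ T[0,4] ⇒ NO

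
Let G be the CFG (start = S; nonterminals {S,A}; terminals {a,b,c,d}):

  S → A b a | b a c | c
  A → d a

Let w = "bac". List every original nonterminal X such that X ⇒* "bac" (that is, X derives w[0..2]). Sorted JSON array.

CNF form of G:
  S -> A X4 | T2 X5 | c
  A -> T0 T1
  T0 -> d
  T1 -> a
  T2 -> b
  T3 -> c
  X4 -> T2 T1
  X5 -> T1 T3

CYK table (by increasing span) — only the sub-triangle for w[0..2]:
  cell(0,0) b: {T2}  orig:{}
  cell(1,1) a: {T1}  orig:{}
  cell(2,2) c: {S,T3}  orig:{S}
  cell(0,1) ba: {X4}  orig:{}
  cell(1,2) ac: {X5}  orig:{}
  cell(0,2) bac: {S}

Original NTs in T[0,2] deriving "bac": ["S"]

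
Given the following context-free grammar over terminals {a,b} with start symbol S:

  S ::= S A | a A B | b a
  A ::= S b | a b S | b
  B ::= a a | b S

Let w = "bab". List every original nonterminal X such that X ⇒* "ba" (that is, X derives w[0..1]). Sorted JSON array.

CNF form of G:
  S -> S A | T0 T1 | T1 X3
  A -> S T0 | T1 X2 | b
  B -> T0 S | T1 T1
  T0 -> b
  T1 -> a
  X2 -> T0 S
  X3 -> A B

Fill CYK table bottom-up (cells [i..j] with 0 ≤ i ≤ j ≤ 1 only):
  cell(0,0) b: {A,T0}  orig:{A}
  cell(1,1) a: {T1}  orig:{}
  cell(0,1) ba: {S}

Original NTs in T[0,1] deriving "ba": ["S"]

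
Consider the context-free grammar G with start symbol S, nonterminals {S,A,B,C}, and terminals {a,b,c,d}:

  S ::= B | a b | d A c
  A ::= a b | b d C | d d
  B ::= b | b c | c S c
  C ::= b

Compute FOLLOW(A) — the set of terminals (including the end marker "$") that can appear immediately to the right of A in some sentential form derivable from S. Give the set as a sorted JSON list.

FIRST iteration:
[1]
  A via A→a b: +{a}
  A via A→b d C: +{b}
  A via A→d d: +{d}
  B via B→b: +{b}
  B via B→c S c: +{c}
  C via C→b: +{b}
  S via S→B: +{b,c}
  S via S→a b: +{a}
  S via S→d A c: +{d}
  FIRST[S]={a,b,c,d}  FIRST[A]={a,b,d}  FIRST[B]={b,c}  FIRST[C]={b}
[2] (stable)
  FIRST[S]={a,b,c,d}  FIRST[A]={a,b,d}  FIRST[B]={b,c}  FIRST[C]={b}

Compute FOLLOW by fixpoint:
FOLLOW(S) := {$}
round 1:
  B→c S c: FOLLOW(S) ⊇ FIRST(c) = {c}; new: +{c}
  S→B: FOLLOW(B) ⊇ FOLLOW(S) ⊇ {$,c}; new: +{$,c}
  S→d A c: FOLLOW(A) ⊇ FIRST(c) = {c}; new: +{c}
  S: {$,c}  A: {c}  B: {$,c}  C: {}
round 2:
  A→b d C: FOLLOW(C) ⊇ FOLLOW(A) ⊇ {c}; new: +{c}
  S: {$,c}  A: {c}  B: {$,c}  C: {c}
round 3: done
  S: {$,c}  A: {c}  B: {$,c}  C: {c}

FOLLOW(A) = ["c"]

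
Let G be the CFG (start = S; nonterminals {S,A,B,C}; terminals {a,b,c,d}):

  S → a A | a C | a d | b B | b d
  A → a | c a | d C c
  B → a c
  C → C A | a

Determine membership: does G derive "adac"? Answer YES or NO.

CNF form of G:
  S -> T1 A | T1 C | T1 T2 | T3 B | T3 T2
  A -> T0 T1 | T2 X4 | a
  B -> T1 T0
  C -> C A | a
  T0 -> c
  T1 -> a
  T2 -> d
  T3 -> b
  X4 -> C T0

Fill CYK table bottom-up:
  T[0,0] 'a' = {A,C,T1}  orig:{A,C}
  T[1,1] 'd' = {T2}  orig:{}
  T[2,2] 'a' = {A,C,T1}  orig:{A,C}
  T[3,3] 'c' = {T0}  orig:{}
  T[0,1] 'ad' = {S}
  T[1,2] 'da' = ∅
  T[2,3] 'ac' = {B,X4}  orig:{B}
  T[0,2] 'ada' = ∅
  T[1,3] 'dac' = {A}
  T[0,3] 'adac' = {C,S}

S ∈ T[0,3] ⇒ YES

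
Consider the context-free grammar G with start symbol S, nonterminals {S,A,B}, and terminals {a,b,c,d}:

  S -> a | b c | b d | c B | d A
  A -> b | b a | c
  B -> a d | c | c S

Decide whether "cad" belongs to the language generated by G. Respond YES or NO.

Convert to CNF:
  S -> T0 T2 | T0 T3 | T2 A | T3 B | a
  A -> T0 T1 | b | c
  B -> T1 T2 | T3 S | c
  T0 -> b
  T1 -> a
  T2 -> d
  T3 -> c

Fill CYK table bottom-up:
  T[0,0] 'c' = {A,B,T3}  orig:{A,B}
  T[1,1] 'a' = {S,T1}  orig:{S}
  T[2,2] 'd' = {T2}  orig:{}
  T[0,1] 'ca' = {B}
  T[1,2] 'ad' = {B}
  T[0,2] 'cad' = {S}

S ∈ T[0,2] ⇒ YES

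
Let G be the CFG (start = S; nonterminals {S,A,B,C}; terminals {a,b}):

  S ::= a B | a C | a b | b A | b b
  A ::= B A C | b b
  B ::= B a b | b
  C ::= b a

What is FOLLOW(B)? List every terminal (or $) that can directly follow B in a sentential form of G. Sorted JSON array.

Compute FIRST by fixpoint:
round 1:
  A via A→b b: +{b}
  B via B→b: +{b}
  C via C→b a: +{b}
  S via S→a B: +{a}
  S via S→b A: +{b}
  FIRST[S]={a,b}  FIRST[A]={b}  FIRST[B]={b}  FIRST[C]={b}
round 2: done
  FIRST[S]={a,b}  FIRST[A]={b}  FIRST[B]={b}  FIRST[C]={b}

Compute FOLLOW by fixpoint:
seed FOLLOW(S) with $
[1]
  A→B A C: FOLLOW(B) ⊇ FIRST(A) = {b}; new: +{b}
  A→B A C: FOLLOW(A) ⊇ FIRST(C) = {b}; new: +{b}
  A→B A C: FOLLOW(C) ⊇ FOLLOW(A) ⊇ {b}; new: +{b}
  B→B a b: FOLLOW(B) ⊇ FIRST(a) = {a}; new: +{a}
  S→a B: FOLLOW(B) ⊇ FOLLOW(S) ⊇ {$}; new: +{$}
  S→a C: FOLLOW(C) ⊇ FOLLOW(S) ⊇ {$}; new: +{$}
  S→b A: FOLLOW(A) ⊇ FOLLOW(S) ⊇ {$}; new: +{$}
  FOLLOW(S)={$}  FOLLOW(A)={$,b}  FOLLOW(B)={$,a,b}  FOLLOW(C)={$,b}
[2] — fixpoint
  FOLLOW(S)={$}  FOLLOW(A)={$,b}  FOLLOW(B)={$,a,b}  FOLLOW(C)={$,b}

FOLLOW(B) = ["$", "a", "b"]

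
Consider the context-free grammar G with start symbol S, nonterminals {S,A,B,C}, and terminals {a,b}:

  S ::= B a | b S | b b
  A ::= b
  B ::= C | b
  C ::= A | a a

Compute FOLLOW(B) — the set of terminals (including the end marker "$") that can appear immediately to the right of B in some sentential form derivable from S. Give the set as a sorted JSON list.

FIRST iteration:
round 1:
  A via A→b: +{b}
  B via B→b: +{b}
  C via C→A: +{b}
  C via C→a a: +{a}
  S via S→B a: +{b}
  FIRST[S]={b}  FIRST[A]={b}  FIRST[B]={b}  FIRST[C]={a,b}
round 2:
  B via B→C: +{a}
  S via S→B a: +{a}
  FIRST[S]={a,b}  FIRST[A]={b}  FIRST[B]={a,b}  FIRST[C]={a,b}
round 3: — fixpoint
  FIRST[S]={a,b}  FIRST[A]={b}  FIRST[B]={a,b}  FIRST[C]={a,b}

Compute FOLLOW by fixpoint:
FOLLOW(S) := {$}
round 1:
  S→B a: FOLLOW(B) ⊇ FIRST(a) = {a}; new: +{a}
  FOLLOW(S)={$}  FOLLOW(A)={}  FOLLOW(B)={a}  FOLLOW(C)={}
round 2:
  B→C: FOLLOW(C) ⊇ FOLLOW(B) ⊇ {a}; new: +{a}
  C→A: FOLLOW(A) ⊇ FOLLOW(C) ⊇ {a}; new: +{a}
  FOLLOW(S)={$}  FOLLOW(A)={a}  FOLLOW(B)={a}  FOLLOW(C)={a}
round 3: — fixpoint
  FOLLOW(S)={$}  FOLLOW(A)={a}  FOLLOW(B)={a}  FOLLOW(C)={a}

FOLLOW(B) = ["a"]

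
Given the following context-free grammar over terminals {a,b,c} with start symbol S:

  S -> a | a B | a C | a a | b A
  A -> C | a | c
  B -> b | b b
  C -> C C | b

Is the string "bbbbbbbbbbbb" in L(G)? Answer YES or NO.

Convert to CNF:
  S -> T0 A | T1 B | T1 C | T1 T1 | a
  A -> C C | a | b | c
  B -> T0 T0 | b
  C -> C C | b
  T0 -> b
  T1 -> a

CYK fill:
  cell(0,0) b: {A,B,C,T0}  orig:{A,B,C}
  cell(1,1) b: {A,B,C,T0}  orig:{A,B,C}
  cell(2,2) b: {A,B,C,T0}  orig:{A,B,C}
  cell(3,3) b: {A,B,C,T0}  orig:{A,B,C}
  cell(4,4) b: {A,B,C,T0}  orig:{A,B,C}
  cell(5,5) b: {A,B,C,T0}  orig:{A,B,C}
  cell(6,6) b: {A,B,C,T0}  orig:{A,B,C}
  cell(7,7) b: {A,B,C,T0}  orig:{A,B,C}
  cell(8,8) b: {A,B,C,T0}  orig:{A,B,C}
  cell(9,9) b: {A,B,C,T0}  orig:{A,B,C}
  cell(10,10) b: {A,B,C,T0}  orig:{A,B,C}
  cell(11,11) b: {A,B,C,T0}  orig:{A,B,C}
  cell(0,1) bb: {A,B,C,S}
  cell(1,2) bb: {A,B,C,S}
  cell(2,3) bb: {A,B,C,S}
  cell(3,4) bb: {A,B,C,S}
  cell(4,5) bb: {A,B,C,S}
  cell(5,6) bb: {A,B,C,S}
  cell(6,7) bb: {A,B,C,S}
  cell(7,8) bb: {A,B,C,S}
  cell(8,9) bb: {A,B,C,S}
  cell(9,10) bb: {A,B,C,S}
  cell(10,11) bb: {A,B,C,S}
  cell(0,2) bbb: {A,C,S}
  cell(1,3) bbb: {A,C,S}
  cell(2,4) bbb: {A,C,S}
  cell(3,5) bbb: {A,C,S}
  cell(4,6) bbb: {A,C,S}
  cell(5,7) bbb: {A,C,S}
  cell(6,8) bbb: {A,C,S}
  cell(7,9) bbb: {A,C,S}
  cell(8,10) bbb: {A,C,S}
  cell(9,11) bbb: {A,C,S}
  cell(0,3) bbbb: {A,C,S}
  cell(1,4) bbbb: {A,C,S}
  cell(2,5) bbbb: {A,C,S}
  cell(3,6) bbbb: {A,C,S}
  cell(4,7) bbbb: {A,C,S}
  cell(5,8) bbbb: {A,C,S}
  cell(6,9) bbbb: {A,C,S}
  cell(7,10) bbbb: {A,C,S}
  cell(8,11) bbbb: {A,C,S}
  cell(0,4) bbbbb: {A,C,S}
  cell(1,5) bbbbb: {A,C,S}
  cell(2,6) bbbbb: {A,C,S}
  cell(3,7) bbbbb: {A,C,S}
  cell(4,8) bbbbb: {A,C,S}
  cell(5,9) bbbbb: {A,C,S}
  cell(6,10) bbbbb: {A,C,S}
  cell(7,11) bbbbb: {A,C,S}
  cell(0,5) bbbbbb: {A,C,S}
  cell(1,6) bbbbbb: {A,C,S}
  cell(2,7) bbbbbb: {A,C,S}
  cell(3,8) bbbbbb: {A,C,S}
  cell(4,9) bbbbbb: {A,C,S}
  cell(5,10) bbbbbb: {A,C,S}
  cell(6,11) bbbbbb: {A,C,S}
  cell(0,6) bbbbbbb: {A,C,S}
  cell(1,7) bbbbbbb: {A,C,S}
  cell(2,8) bbbbbbb: {A,C,S}
  cell(3,9) bbbbbbb: {A,C,S}
  cell(4,10) bbbbbbb: {A,C,S}
  cell(5,11) bbbbbbb: {A,C,S}
  cell(0,7) bbbbbbbb: {A,C,S}
  cell(1,8) bbbbbbbb: {A,C,S}
  cell(2,9) bbbbbbbb: {A,C,S}
  cell(3,10) bbbbbbbb: {A,C,S}
  cell(4,11) bbbbbbbb: {A,C,S}
  cell(0,8) bbbbbbbbb: {A,C,S}
  cell(1,9) bbbbbbbbb: {A,C,S}
  cell(2,10) bbbbbbbbb: {A,C,S}
  cell(3,11) bbbbbbbbb: {A,C,S}
  cell(0,9) bbbbbbbbbb: {A,C,S}
  cell(1,10) bbbbbbbbbb: {A,C,S}
  cell(2,11) bbbbbbbbbb: {A,C,S}
  cell(0,10) bbbbbbbbbbb: {A,C,S}
  cell(1,11) bbbbbbbbbbb: {A,C,S}
  cell(0,11) bbbbbbbbbbbb: {A,C,S}

S ∈ T[0,11] ⇒ YES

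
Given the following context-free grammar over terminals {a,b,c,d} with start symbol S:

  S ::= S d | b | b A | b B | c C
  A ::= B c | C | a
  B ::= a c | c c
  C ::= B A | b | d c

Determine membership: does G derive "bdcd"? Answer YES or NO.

Convert to CNF:
  S -> S T1 | T0 C | T3 A | T3 B | b
  A -> B A | B T0 | T1 T0 | a | b
  B -> T0 T0 | T2 T0
  C -> B A | T1 T0 | b
  T0 -> c
  T1 -> d
  T2 -> a
  T3 -> b

CYK table (by increasing span):
  [0..0]={A,C,S,T3}  "b"  orig:{A,C,S}
  [1..1]={T1}  "d"  orig:{}
  [2..2]={T0}  "c"  orig:{}
  [3..3]={T1}  "d"  orig:{}
  [0..1]={S}  "bd"
  [1..2]={A,C}  "dc"
  [2..3]=∅  "cd"
  [0..2]={S}  "bdc"
  [1..3]=∅  "dcd"
  [0..3]={S}  "bdcd"

S ∈ T[0,3] ⇒ YES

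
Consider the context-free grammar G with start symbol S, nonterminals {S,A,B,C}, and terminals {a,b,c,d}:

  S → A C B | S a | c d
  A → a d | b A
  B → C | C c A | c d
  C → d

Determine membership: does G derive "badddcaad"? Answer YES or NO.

CNF form of G:
  S -> A X5 | S T0 | T3 T1
  A -> T0 T1 | T2 A
  B -> C X4 | T3 T1 | d
  C -> d
  T0 -> a
  T1 -> d
  T2 -> b
  T3 -> c
  X4 -> T3 A
  X5 -> C B

Fill CYK table bottom-up:
  T[0,0] 'b' = {T2}  orig:{}
  T[1,1] 'a' = {T0}  orig:{}
  T[2,2] 'd' = {B,C,T1}  orig:{B,C}
  T[3,3] 'd' = {B,C,T1}  orig:{B,C}
  T[4,4] 'd' = {B,C,T1}  orig:{B,C}
  T[5,5] 'c' = {T3}  orig:{}
  T[6,6] 'a' = {T0}  orig:{}
  T[7,7] 'a' = {T0}  orig:{}
  T[8,8] 'd' = {B,C,T1}  orig:{B,C}
  T[0,1] 'ba' = ∅
  T[1,2] 'ad' = {A}
  T[2,3] 'dd' = {X5}  orig:{}
  T[3,4] 'dd' = {X5}  orig:{}
  T[4,5] 'dc' = ∅
  T[5,6] 'ca' = ∅
  T[6,7] 'aa' = ∅
  T[7,8] 'ad' = {A}
  T[0,2] 'bad' = {A}
  T[1,3] 'add' = ∅
  T[2,4] 'ddd' = ∅
  T[3,5] 'ddc' = ∅
  T[4,6] 'dca' = ∅
  T[5,7] 'caa' = ∅
  T[6,8] 'aad' = ∅
  T[0,3] 'badd' = ∅
  T[1,4] 'addd' = {S}
  T[2,5] 'dddc' = ∅
  T[3,6] 'ddca' = ∅
  T[4,7] 'dcaa' = ∅
  T[5,8] 'caad' = ∅
  T[0,4] 'baddd' = {S}
  T[1,5] 'adddc' = ∅
  T[2,6] 'dddca' = ∅
  T[3,7] 'ddcaa' = ∅
  T[4,8] 'dcaad' = ∅
  T[0,5] 'badddc' = ∅
  T[1,6] 'adddca' = ∅
  T[2,7] 'dddcaa' = ∅
  T[3,8] 'ddcaad' = ∅
  T[0,6] 'badddca' = ∅
  T[1,7] 'adddcaa' = ∅
  T[2,8] 'dddcaad' = ∅
  T[0,7] 'badddcaa' = ∅
  T[1,8] 'adddcaad' = ∅
  T[0,8] 'badddcaad' = ∅

S ∉ T[0,8] ⇒ NO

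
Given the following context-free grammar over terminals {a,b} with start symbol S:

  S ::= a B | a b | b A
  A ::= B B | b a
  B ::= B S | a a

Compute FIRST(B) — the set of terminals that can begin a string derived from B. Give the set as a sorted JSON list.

FIRST iteration:
iter 1:
  A via A→b a: +{b}
  B via B→a a: +{a}
  S via S→a B: +{a}
  S via S→b A: +{b}
  S: {a,b}  A: {b}  B: {a}
iter 2:
  A via A→B B: +{a}
  S: {a,b}  A: {a,b}  B: {a}
iter 3: (no change)
  S: {a,b}  A: {a,b}  B: {a}

FIRST(B) = ["a"]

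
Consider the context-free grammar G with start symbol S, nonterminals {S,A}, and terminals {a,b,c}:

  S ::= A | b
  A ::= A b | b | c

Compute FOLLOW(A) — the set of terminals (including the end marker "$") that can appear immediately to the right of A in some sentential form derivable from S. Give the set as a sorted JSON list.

FIRST iteration:
round 1:
  A via A→b: +{b}
  A via A→c: +{c}
  S via S→A: +{b,c}
  FIRST(S)={b,c}  FIRST(A)={b,c}
round 2: (stable)
  FIRST(S)={b,c}  FIRST(A)={b,c}

FOLLOW sets:
seed FOLLOW(S) with $
pass 1:
  A→A b: FOLLOW(A) ⊇ FIRST(b) = {b}; new: +{b}
  S→A: FOLLOW(A) ⊇ FOLLOW(S) ⊇ {$}; new: +{$}
  FOLLOW(S)={$}  FOLLOW(A)={$,b}
pass 2: — fixpoint
  FOLLOW(S)={$}  FOLLOW(A)={$,b}

FOLLOW(A) = ["$", "b"]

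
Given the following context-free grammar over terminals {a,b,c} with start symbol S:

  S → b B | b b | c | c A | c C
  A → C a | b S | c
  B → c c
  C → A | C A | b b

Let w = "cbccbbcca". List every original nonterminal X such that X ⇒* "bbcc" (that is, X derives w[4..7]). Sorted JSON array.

Convert to CNF:
  S -> T1 B | T1 T1 | T2 A | T2 C | c
  A -> C T0 | T1 S | c
  B -> T2 T2
  C -> C A | C T0 | T1 S | T1 T1 | c
  T0 -> a
  T1 -> b
  T2 -> c

CYK table (by increasing span), restricted to cells inside w[4..7]:
  cell(4,4) b: {T1}  orig:{}
  cell(5,5) b: {T1}  orig:{}
  cell(6,6) c: {A,C,S,T2}  orig:{A,C,S}
  cell(7,7) c: {A,C,S,T2}  orig:{A,C,S}
  cell(4,5) bb: {C,S}
  cell(5,6) bc: {A,C}
  cell(6,7) cc: {B,C,S}
  cell(4,6) bbc: {C}
  cell(5,7) bcc: {A,C,S}
  cell(4,7) bbcc: {A,C}

Original NTs in T[4,7] deriving "bbcc": ["A", "C"]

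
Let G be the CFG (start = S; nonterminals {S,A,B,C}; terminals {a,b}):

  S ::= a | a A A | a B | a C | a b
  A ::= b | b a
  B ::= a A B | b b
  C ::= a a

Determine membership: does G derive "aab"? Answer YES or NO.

CNF form of G:
  S -> T1 B | T1 C | T1 T0 | T1 X3 | a
  A -> T0 T1 | b
  B -> T0 T0 | T1 X2
  C -> T1 T1
  T0 -> b
  T1 -> a
  X2 -> A B
  X3 -> A A

CYK table (by increasing span):
  T[0,0] 'a' = {S,T1}  orig:{S}
  T[1,1] 'a' = {S,T1}  orig:{S}
  T[2,2] 'b' = {A,T0}  orig:{A}
  T[0,1] 'aa' = {C}
  T[1,2] 'ab' = {S}
  T[0,2] 'aab' = ∅

S ∉ T[0,2] ⇒ NO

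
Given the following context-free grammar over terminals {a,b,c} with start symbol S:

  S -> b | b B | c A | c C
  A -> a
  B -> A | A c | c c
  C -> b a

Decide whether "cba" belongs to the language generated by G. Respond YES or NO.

Convert to CNF:
  S -> T0 A | T0 C | T1 B | b
  A -> a
  B -> A T0 | T0 T0 | a
  C -> T1 T2
  T0 -> c
  T1 -> b
  T2 -> a

Fill CYK table bottom-up:
  [0..0]={T0}  "c"  orig:{}
  [1..1]={S,T1}  "b"  orig:{S}
  [2..2]={A,B,T2}  "a"  orig:{A,B}
  [0..1]=∅  "cb"
  [1..2]={C,S}  "ba"
  [0..2]={S}  "cba"

S ∈ T[0,2] ⇒ YES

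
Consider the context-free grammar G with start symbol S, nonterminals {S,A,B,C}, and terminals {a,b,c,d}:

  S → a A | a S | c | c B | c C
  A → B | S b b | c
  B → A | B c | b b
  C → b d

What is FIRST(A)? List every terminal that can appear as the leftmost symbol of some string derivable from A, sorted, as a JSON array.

FIRST sets, iterate to fixpoint:
iter 1:
  A via A→c: +{c}
  B via B→A: +{c}
  B via B→b b: +{b}
  C via C→b d: +{b}
  S via S→a A: +{a}
  S via S→c: +{c}
  S: {a,c}  A: {c}  B: {b,c}  C: {b}
iter 2:
  A via A→B: +{b}
  A via A→S b b: +{a}
  B via B→A: +{a}
  S: {a,c}  A: {a,b,c}  B: {a,b,c}  C: {b}
iter 3: done
  S: {a,c}  A: {a,b,c}  B: {a,b,c}  C: {b}

FIRST(A) = ["a", "b", "c"]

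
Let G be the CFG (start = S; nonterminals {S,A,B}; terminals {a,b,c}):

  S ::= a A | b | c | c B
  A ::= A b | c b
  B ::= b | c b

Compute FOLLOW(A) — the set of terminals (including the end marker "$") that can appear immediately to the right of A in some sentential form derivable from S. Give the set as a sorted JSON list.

FIRST sets, iterate to fixpoint:
iter 1:
  A via A→c b: +{c}
  B via B→b: +{b}
  B via B→c b: +{c}
  S via S→a A: +{a}
  S via S→b: +{b}
  S via S→c: +{c}
  FIRST(S)={a,b,c}  FIRST(A)={c}  FIRST(B)={b,c}
iter 2: (stable)
  FIRST(S)={a,b,c}  FIRST(A)={c}  FIRST(B)={b,c}

FOLLOW iteration:
FOLLOW(S) := {$}
round 1:
  A→A b: FOLLOW(A) ⊇ FIRST(b) = {b}; new: +{b}
  S→a A: FOLLOW(A) ⊇ FOLLOW(S) ⊇ {$}; new: +{$}
  S→c B: FOLLOW(B) ⊇ FOLLOW(S) ⊇ {$}; new: +{$}
  S: {$}  A: {$,b}  B: {$}
round 2: (stable)
  S: {$}  A: {$,b}  B: {$}

FOLLOW(A) = ["$", "b"]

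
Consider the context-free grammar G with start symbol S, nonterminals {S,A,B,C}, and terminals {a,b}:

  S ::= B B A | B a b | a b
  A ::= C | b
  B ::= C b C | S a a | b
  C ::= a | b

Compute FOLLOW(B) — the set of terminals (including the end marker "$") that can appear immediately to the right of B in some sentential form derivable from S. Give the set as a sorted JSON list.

FIRST sets, iterate to fixpoint:
[1]
  A via A→b: +{b}
  B via B→b: +{b}
  C via C→a: +{a}
  C via C→b: +{b}
  S via S→B B A: +{b}
  S via S→a b: +{a}
  S: {a,b}  A: {b}  B: {b}  C: {a,b}
[2]
  A via A→C: +{a}
  B via B→C b C: +{a}
  S: {a,b}  A: {a,b}  B: {a,b}  C: {a,b}
[3] (no change)
  S: {a,b}  A: {a,b}  B: {a,b}  C: {a,b}

FOLLOW sets:
initialize: $ ∈ FOLLOW(S)
pass 1:
  B→C b C: FOLLOW(C) ⊇ FIRST(b) = {b}; new: +{b}
  B→S a a: FOLLOW(S) ⊇ FIRST(a) = {a}; new: +{a}
  S→B B A: FOLLOW(B) ⊇ FIRST(B) = {a,b}; new: +{a,b}
  S→B B A: FOLLOW(A) ⊇ FOLLOW(S) ⊇ {$,a}; new: +{$,a}
  FOLLOW[S]={$,a}  FOLLOW[A]={$,a}  FOLLOW[B]={a,b}  FOLLOW[C]={b}
pass 2:
  A→C: FOLLOW(C) ⊇ FOLLOW(A) ⊇ {$,a}; new: +{$,a}
  FOLLOW[S]={$,a}  FOLLOW[A]={$,a}  FOLLOW[B]={a,b}  FOLLOW[C]={$,a,b}
pass 3: (no change)
  FOLLOW[S]={$,a}  FOLLOW[A]={$,a}  FOLLOW[B]={a,b}  FOLLOW[C]={$,a,b}

FOLLOW(B) = ["a", "b"]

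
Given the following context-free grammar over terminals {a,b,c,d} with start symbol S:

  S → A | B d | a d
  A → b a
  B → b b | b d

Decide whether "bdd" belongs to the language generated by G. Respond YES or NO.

Convert to CNF:
  S -> B T2 | T0 T1 | T1 T2
  A -> T0 T1
  B -> T0 T0 | T0 T2
  T0 -> b
  T1 -> a
  T2 -> d

CYK fill:
  cell(0,0) b: {T0}  orig:{}
  cell(1,1) d: {T2}  orig:{}
  cell(2,2) d: {T2}  orig:{}
  cell(0,1) bd: {B}
  cell(1,2) dd: ∅
  cell(0,2) bdd: {S}

S ∈ T[0,2] ⇒ YES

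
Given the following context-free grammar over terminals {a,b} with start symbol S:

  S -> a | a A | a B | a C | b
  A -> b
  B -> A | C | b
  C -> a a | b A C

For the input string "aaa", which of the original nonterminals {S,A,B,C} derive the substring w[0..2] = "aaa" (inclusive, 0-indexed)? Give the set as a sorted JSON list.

Convert to CNF:
  S -> T0 A | T0 B | T0 C | a | b
  A -> b
  B -> T0 T0 | T1 X2 | b
  C -> T0 T0 | T1 X3
  T0 -> a
  T1 -> b
  X2 -> A C
  X3 -> A C

Fill CYK table bottom-up — only the sub-triangle for w[0..2]:
  cell(0,0) a: {S,T0}  orig:{S}
  cell(1,1) a: {S,T0}  orig:{S}
  cell(2,2) a: {S,T0}  orig:{S}
  cell(0,1) aa: {B,C}
  cell(1,2) aa: {B,C}
  cell(0,2) aaa: {S}

Original NTs in T[0,2] deriving "aaa": ["S"]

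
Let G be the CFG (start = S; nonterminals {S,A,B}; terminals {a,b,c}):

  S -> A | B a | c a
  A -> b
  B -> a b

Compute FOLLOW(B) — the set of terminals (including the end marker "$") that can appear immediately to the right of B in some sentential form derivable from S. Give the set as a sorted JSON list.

Compute FIRST by fixpoint:
round 1:
  A via A→b: +{b}
  B via B→a b: +{a}
  S via S→A: +{b}
  S via S→B a: +{a}
  S via S→c a: +{c}
  FIRST(S)={a,b,c}  FIRST(A)={b}  FIRST(B)={a}
round 2: — fixpoint
  FIRST(S)={a,b,c}  FIRST(A)={b}  FIRST(B)={a}

FOLLOW sets:
seed FOLLOW(S) with $
iter 1:
  S→A: FOLLOW(A) ⊇ FOLLOW(S) ⊇ {$}; new: +{$}
  S→B a: FOLLOW(B) ⊇ FIRST(a) = {a}; new: +{a}
  S: {$}  A: {$}  B: {a}
iter 2: — fixpoint
  S: {$}  A: {$}  B: {a}

FOLLOW(B) = ["a"]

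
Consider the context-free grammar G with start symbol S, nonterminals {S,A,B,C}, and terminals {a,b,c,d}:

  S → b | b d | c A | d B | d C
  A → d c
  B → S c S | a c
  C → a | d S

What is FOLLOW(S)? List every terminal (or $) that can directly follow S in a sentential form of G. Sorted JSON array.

FIRST iteration:
round 1:
  A via A→d c: +{d}
  B via B→a c: +{a}
  C via C→a: +{a}
  C via C→d S: +{d}
  S via S→b: +{b}
  S via S→c A: +{c}
  S via S→d B: +{d}
  FIRST(S)={b,c,d}  FIRST(A)={d}  FIRST(B)={a}  FIRST(C)={a,d}
round 2:
  B via B→S c S: +{b,c,d}
  FIRST(S)={b,c,d}  FIRST(A)={d}  FIRST(B)={a,b,c,d}  FIRST(C)={a,d}
round 3: — fixpoint
  FIRST(S)={b,c,d}  FIRST(A)={d}  FIRST(B)={a,b,c,d}  FIRST(C)={a,d}

FOLLOW sets:
FOLLOW(S) := {$}
[1]
  B→S c S: FOLLOW(S) ⊇ FIRST(c) = {c}; new: +{c}
  S→c A: FOLLOW(A) ⊇ FOLLOW(S) ⊇ {$,c}; new: +{$,c}
  S→d B: FOLLOW(B) ⊇ FOLLOW(S) ⊇ {$,c}; new: +{$,c}
  S→d C: FOLLOW(C) ⊇ FOLLOW(S) ⊇ {$,c}; new: +{$,c}
  FOLLOW(S)={$,c}  FOLLOW(A)={$,c}  FOLLOW(B)={$,c}  FOLLOW(C)={$,c}
[2] — fixpoint
  FOLLOW(S)={$,c}  FOLLOW(A)={$,c}  FOLLOW(B)={$,c}  FOLLOW(C)={$,c}

FOLLOW(S) = ["$", "c"]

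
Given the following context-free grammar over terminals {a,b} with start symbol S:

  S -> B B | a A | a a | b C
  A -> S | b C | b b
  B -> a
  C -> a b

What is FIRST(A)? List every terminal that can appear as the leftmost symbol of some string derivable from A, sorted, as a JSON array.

Compute FIRST by fixpoint:
round 1:
  A via A→b C: +{b}
  B via B→a: +{a}
  C via C→a b: +{a}
  S via S→B B: +{a}
  S via S→b C: +{b}
  FIRST(S)={a,b}  FIRST(A)={b}  FIRST(B)={a}  FIRST(C)={a}
round 2:
  A via A→S: +{a}
  FIRST(S)={a,b}  FIRST(A)={a,b}  FIRST(B)={a}  FIRST(C)={a}
round 3: (no change)
  FIRST(S)={a,b}  FIRST(A)={a,b}  FIRST(B)={a}  FIRST(C)={a}

FIRST(A) = ["a", "b"]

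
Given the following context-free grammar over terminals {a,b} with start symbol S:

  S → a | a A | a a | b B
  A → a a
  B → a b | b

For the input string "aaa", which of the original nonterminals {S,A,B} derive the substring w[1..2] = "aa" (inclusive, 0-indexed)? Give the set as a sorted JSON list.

CNF form of G:
  S -> T0 A | T0 T0 | T1 B | a
  A -> T0 T0
  B -> T0 T1 | b
  T0 -> a
  T1 -> b

CYK fill (cells [i..j] with 1 ≤ i ≤ j ≤ 2 only):
  [1..1]={S,T0}  "a"  orig:{S}
  [2..2]={S,T0}  "a"  orig:{S}
  [1..2]={A,S}  "aa"

Original NTs in T[1,2] deriving "aa": ["A", "S"]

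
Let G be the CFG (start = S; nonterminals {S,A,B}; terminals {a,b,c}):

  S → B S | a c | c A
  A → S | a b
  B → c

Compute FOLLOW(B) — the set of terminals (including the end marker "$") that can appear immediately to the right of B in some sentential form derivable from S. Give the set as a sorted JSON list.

FIRST iteration:
iter 1:
  A via A→a b: +{a}
  B via B→c: +{c}
  S via S→B S: +{c}
  S via S→a c: +{a}
  S: {a,c}  A: {a}  B: {c}
iter 2:
  A via A→S: +{c}
  S: {a,c}  A: {a,c}  B: {c}
iter 3: done
  S: {a,c}  A: {a,c}  B: {c}

FOLLOW sets:
FOLLOW(S) := {$}
round 1:
  S→B S: FOLLOW(B) ⊇ FIRST(S) = {a,c}; new: +{a,c}
  S→c A: FOLLOW(A) ⊇ FOLLOW(S) ⊇ {$}; new: +{$}
  FOLLOW(S)={$}  FOLLOW(A)={$}  FOLLOW(B)={a,c}
round 2: (no change)
  FOLLOW(S)={$}  FOLLOW(A)={$}  FOLLOW(B)={a,c}

FOLLOW(B) = ["a", "c"]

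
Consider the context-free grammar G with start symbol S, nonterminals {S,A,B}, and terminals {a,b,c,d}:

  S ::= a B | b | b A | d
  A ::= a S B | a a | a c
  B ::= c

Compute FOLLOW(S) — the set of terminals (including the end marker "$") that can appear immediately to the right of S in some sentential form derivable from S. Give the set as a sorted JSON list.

FIRST sets, iterate to fixpoint:
iter 1:
  A via A→a S B: +{a}
  B via B→c: +{c}
  S via S→a B: +{a}
  S via S→b: +{b}
  S via S→d: +{d}
  FIRST(S)={a,b,d}  FIRST(A)={a}  FIRST(B)={c}
iter 2: (no change)
  FIRST(S)={a,b,d}  FIRST(A)={a}  FIRST(B)={c}

FOLLOW iteration:
FOLLOW(S) := {$}
[1]
  A→a S B: FOLLOW(S) ⊇ FIRST(B) = {c}; new: +{c}
  S→a B: FOLLOW(B) ⊇ FOLLOW(S) ⊇ {$,c}; new: +{$,c}
  S→b A: FOLLOW(A) ⊇ FOLLOW(S) ⊇ {$,c}; new: +{$,c}
  S: {$,c}  A: {$,c}  B: {$,c}
[2] done
  S: {$,c}  A: {$,c}  B: {$,c}

FOLLOW(S) = ["$", "c"]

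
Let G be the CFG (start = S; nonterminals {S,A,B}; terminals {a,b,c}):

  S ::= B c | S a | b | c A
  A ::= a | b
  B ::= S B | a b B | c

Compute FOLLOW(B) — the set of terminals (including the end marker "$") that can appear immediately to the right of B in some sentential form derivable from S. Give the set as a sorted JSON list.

Compute FIRST by fixpoint:
pass 1:
  A via A→a: +{a}
  A via A→b: +{b}
  B via B→a b B: +{a}
  B via B→c: +{c}
  S via S→B c: +{a,c}
  S via S→b: +{b}
  FIRST(S)={a,b,c}  FIRST(A)={a,b}  FIRST(B)={a,c}
pass 2:
  B via B→S B: +{b}
  FIRST(S)={a,b,c}  FIRST(A)={a,b}  FIRST(B)={a,b,c}
pass 3: — fixpoint
  FIRST(S)={a,b,c}  FIRST(A)={a,b}  FIRST(B)={a,b,c}

FOLLOW iteration:
initialize: $ ∈ FOLLOW(S)
round 1:
  B→S B: FOLLOW(S) ⊇ FIRST(B) = {a,b,c}; new: +{a,b,c}
  S→B c: FOLLOW(B) ⊇ FIRST(c) = {c}; new: +{c}
  S→c A: FOLLOW(A) ⊇ FOLLOW(S) ⊇ {$,a,b,c}; new: +{$,a,b,c}
  FOLLOW(S)={$,a,b,c}  FOLLOW(A)={$,a,b,c}  FOLLOW(B)={c}
round 2: done
  FOLLOW(S)={$,a,b,c}  FOLLOW(A)={$,a,b,c}  FOLLOW(B)={c}

FOLLOW(B) = ["c"]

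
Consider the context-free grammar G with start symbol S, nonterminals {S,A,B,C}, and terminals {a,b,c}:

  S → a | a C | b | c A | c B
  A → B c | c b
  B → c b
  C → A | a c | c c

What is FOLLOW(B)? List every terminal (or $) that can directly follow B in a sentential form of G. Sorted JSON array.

Compute FIRST by fixpoint:
pass 1:
  A via A→c b: +{c}
  B via B→c b: +{c}
  C via C→A: +{c}
  C via C→a c: +{a}
  S via S→a: +{a}
  S via S→b: +{b}
  S via S→c A: +{c}
  FIRST[S]={a,b,c}  FIRST[A]={c}  FIRST[B]={c}  FIRST[C]={a,c}
pass 2: (no change)
  FIRST[S]={a,b,c}  FIRST[A]={c}  FIRST[B]={c}  FIRST[C]={a,c}

FOLLOW sets:
FOLLOW(S) := {$}
iter 1:
  A→B c: FOLLOW(B) ⊇ FIRST(c) = {c}; new: +{c}
  S→a C: FOLLOW(C) ⊇ FOLLOW(S) ⊇ {$}; new: +{$}
  S→c A: FOLLOW(A) ⊇ FOLLOW(S) ⊇ {$}; new: +{$}
  S→c B: FOLLOW(B) ⊇ FOLLOW(S) ⊇ {$}; new: +{$}
  FOLLOW[S]={$}  FOLLOW[A]={$}  FOLLOW[B]={$,c}  FOLLOW[C]={$}
iter 2: (no change)
  FOLLOW[S]={$}  FOLLOW[A]={$}  FOLLOW[B]={$,c}  FOLLOW[C]={$}

FOLLOW(B) = ["$", "c"]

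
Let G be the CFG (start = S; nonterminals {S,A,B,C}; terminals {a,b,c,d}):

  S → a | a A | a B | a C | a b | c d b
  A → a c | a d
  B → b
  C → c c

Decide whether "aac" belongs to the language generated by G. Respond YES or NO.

Convert to CNF:
  S -> T0 A | T0 B | T0 C | T0 T3 | T1 X4 | a
  A -> T0 T1 | T0 T2
  B -> b
  C -> T1 T1
  T0 -> a
  T1 -> c
  T2 -> d
  T3 -> b
  X4 -> T2 T3

Fill CYK table bottom-up:
  cell(0,0) a: {S,T0}  orig:{S}
  cell(1,1) a: {S,T0}  orig:{S}
  cell(2,2) c: {T1}  orig:{}
  cell(0,1) aa: ∅
  cell(1,2) ac: {A}
  cell(0,2) aac: {S}

S ∈ T[0,2] ⇒ YES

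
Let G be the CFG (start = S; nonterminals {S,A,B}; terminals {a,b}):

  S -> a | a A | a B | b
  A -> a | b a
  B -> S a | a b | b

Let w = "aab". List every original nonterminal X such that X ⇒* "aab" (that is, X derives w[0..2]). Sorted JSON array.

CNF form of G:
  S -> T1 A | T1 B | a | b
  A -> T0 T1 | a
  B -> S T1 | T1 T0 | b
  T0 -> b
  T1 -> a

Fill CYK table bottom-up (cells [i..j] with 0 ≤ i ≤ j ≤ 2 only):
  [0..0]={A,S,T1}  "a"  orig:{A,S}
  [1..1]={A,S,T1}  "a"  orig:{A,S}
  [2..2]={B,S,T0}  "b"  orig:{B,S}
  [0..1]={B,S}  "aa"
  [1..2]={B,S}  "ab"
  [0..2]={S}  "aab"

Original NTs in T[0,2] deriving "aab": ["S"]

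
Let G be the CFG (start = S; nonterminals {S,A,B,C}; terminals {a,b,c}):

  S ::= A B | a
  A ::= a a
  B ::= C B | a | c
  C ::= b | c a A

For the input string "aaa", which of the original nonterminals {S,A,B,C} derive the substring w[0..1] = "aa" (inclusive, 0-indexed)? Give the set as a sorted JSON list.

CNF form of G:
  S -> A B | a
  A -> T0 T0
  B -> C B | a | c
  C -> T1 X2 | b
  T0 -> a
  T1 -> c
  X2 -> T0 A

Fill CYK table bottom-up (cells [i..j] with 0 ≤ i ≤ j ≤ 1 only):
  [0..0]={B,S,T0}  "a"  orig:{B,S}
  [1..1]={B,S,T0}  "a"  orig:{B,S}
  [0..1]={A}  "aa"

Original NTs in T[0,1] deriving "aa": ["A"]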